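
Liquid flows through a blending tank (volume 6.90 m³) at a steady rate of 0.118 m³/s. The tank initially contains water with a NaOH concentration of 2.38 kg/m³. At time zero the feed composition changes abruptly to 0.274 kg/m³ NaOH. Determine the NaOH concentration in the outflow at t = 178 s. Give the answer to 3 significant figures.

Transient balance on the dissolved component: V dC/dt = Q(C_in − C).
Rewrite as dC/dt + C/τ = C_in/τ, τ = V/Q = 58.475 s.
C approaches C_in exponentially: C(t) = C_in + (C₀ − C_in) e^(−t/τ).
C(178) = 0.274 + (2.38 − 0.274)·e^(−178/58.475) = 0.274 + (2.1060)·0.047641 = 0.37433 kg/m³.

0.374 kg/m³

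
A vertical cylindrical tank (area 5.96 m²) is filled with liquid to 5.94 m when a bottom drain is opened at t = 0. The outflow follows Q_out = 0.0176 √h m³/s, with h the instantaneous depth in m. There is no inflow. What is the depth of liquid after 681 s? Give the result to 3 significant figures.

2.05 m

A dh/dt = −Q_out = −0.0176 √h.
This is separable: 2 d(√h)/dt = −0.0176/A, so √h = √h₀ − (0.0176/(2A)) t.
√h = √5.94 − 0.0176·681/(2·5.96) = 2.4372 − 1.0055 = 1.4317.
h = 1.4317² = 2.0498 m.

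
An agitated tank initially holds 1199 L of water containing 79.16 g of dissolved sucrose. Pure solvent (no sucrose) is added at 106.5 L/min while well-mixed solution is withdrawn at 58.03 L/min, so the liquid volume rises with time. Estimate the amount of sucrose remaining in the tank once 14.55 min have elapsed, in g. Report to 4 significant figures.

45.50 g

Total volume: dV/dt = Q_in − Q_out = 48.4700 L/min, so V(t) = 1199 + 48.4700 t and V(14.55) = 1904.24 L.
No sucrose enters, so dm/dt = −Q_out · (m/V).
dm/m = −Q_out dt/(V₀ + 48.4700 t); integrating gives ln(m/m₀) = −(Q_out/(Q_in−Q_out)) ln(V/V₀).
m = m₀ (V₀/V)^(Q_out/(Q_in−Q_out)) = 79.16 × (1199/1904.24)^(1.19724) = 45.4966 g.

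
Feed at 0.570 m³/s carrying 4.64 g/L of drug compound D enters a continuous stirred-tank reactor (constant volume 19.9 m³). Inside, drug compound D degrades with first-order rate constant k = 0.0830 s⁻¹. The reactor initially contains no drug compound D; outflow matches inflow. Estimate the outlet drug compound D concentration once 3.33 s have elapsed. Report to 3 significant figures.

0.370 g/L

V dC/dt = Q(C_in − C) − k V C.
dC/dt = (Q/V) C_in − (Q/V + k) C; effective rate a = Q/V + k = 0.028643 + 0.0830 = 0.11164 s⁻¹.
C_ss = Q C_in/(Q + kV) = 1.1904 g/L; C(t) = C_ss + (C₀ − C_ss) e^(−a t).
C(3.33) = 1.1904 + (-1.1904)·e^(−0.11164·3.33) = 1.1904 + (-1.1904)·0.68951 = 0.36962 g/L.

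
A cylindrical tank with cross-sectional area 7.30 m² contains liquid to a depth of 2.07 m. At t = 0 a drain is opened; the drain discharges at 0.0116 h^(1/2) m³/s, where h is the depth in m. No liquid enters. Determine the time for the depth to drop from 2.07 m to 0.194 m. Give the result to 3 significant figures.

1260 s

With no inflow, A dh/dt = −0.0116 √h.
Separate and integrate: 2(√h − √h₀) = −(0.0116/A) t.
t = 2A(√h₀ − √h)/0.0116 = 2·7.30·(√2.07 − √0.194)/0.0116
  = 14.600 × (1.4387 − 0.44045) / 0.0116 = 1256.5 s.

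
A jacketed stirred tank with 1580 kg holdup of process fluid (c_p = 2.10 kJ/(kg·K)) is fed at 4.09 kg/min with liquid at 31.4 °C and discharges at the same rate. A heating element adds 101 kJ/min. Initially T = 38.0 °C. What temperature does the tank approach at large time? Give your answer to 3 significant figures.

Heat balance on the well-mixed liquid: M c_p dT/dt = ṁ c_p (T_in − T) + 101.
At steady state dT/dt = 0 ⇒ T_ss = T_in + Q̇/(ṁ c_p) = 31.4 + 101/(4.09·2.10) = 43.159 °C.

43.2 °C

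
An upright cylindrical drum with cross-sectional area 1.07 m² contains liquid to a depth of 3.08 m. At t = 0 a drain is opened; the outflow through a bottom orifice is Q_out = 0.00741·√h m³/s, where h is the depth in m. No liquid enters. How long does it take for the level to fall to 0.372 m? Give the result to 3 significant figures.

331 s

A dh/dt = −Q_out = −0.00741 √h.
This is separable: 2 d(√h)/dt = −0.00741/A, so √h = √h₀ − (0.00741/(2A)) t.
t = 2A(√h₀ − √h)/0.00741 = 2·1.07·(√3.08 − √0.372)/0.00741
  = 2.1400 × (1.7550 − 0.60992) / 0.00741 = 330.70 s.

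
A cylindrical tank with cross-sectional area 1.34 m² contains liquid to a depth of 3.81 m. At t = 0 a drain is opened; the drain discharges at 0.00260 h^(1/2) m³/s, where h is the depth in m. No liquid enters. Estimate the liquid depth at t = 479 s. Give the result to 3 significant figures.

A dh/dt = −Q_out = −0.00260 √h.
This is separable: 2 d(√h)/dt = −0.00260/A, so √h = √h₀ − (0.00260/(2A)) t.
√h = √3.81 − 0.00260·479/(2·1.34) = 1.9519 − 0.46470 = 1.4872.
h = 1.4872² = 2.2118 m.

2.21 m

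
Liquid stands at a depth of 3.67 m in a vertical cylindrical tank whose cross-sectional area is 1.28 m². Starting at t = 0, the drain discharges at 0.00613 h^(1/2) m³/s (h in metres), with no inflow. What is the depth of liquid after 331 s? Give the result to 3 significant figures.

1.26 m

Unsteady balance on liquid volume: A dh/dt = −0.00613 √h.
Separate and integrate: 2(√h − √h₀) = −(0.00613/A) t.
√h = √3.67 − 0.00613·331/(2·1.28) = 1.9157 − 0.79259 = 1.1231.
h = 1.1231² = 1.2614 m.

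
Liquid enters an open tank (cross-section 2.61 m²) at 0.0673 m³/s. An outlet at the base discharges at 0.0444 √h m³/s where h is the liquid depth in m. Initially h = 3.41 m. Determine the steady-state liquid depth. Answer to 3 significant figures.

Volume balance on the tank: A dh/dt = Q_in − 0.0444 √h. At steady state dh/dt = 0:
Q_in = 0.0444 √h_ss ⇒ √h_ss = 0.0673/0.0444 = 1.5158.
h_ss = 1.5158² = 2.2975 m. (Since h₀ = 3.41 m > h_ss, the level will fall toward this value.)

2.30 m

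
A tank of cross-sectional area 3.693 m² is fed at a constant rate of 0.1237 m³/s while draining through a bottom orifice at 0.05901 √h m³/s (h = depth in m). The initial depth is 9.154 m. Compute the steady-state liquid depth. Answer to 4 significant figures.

4.394 m

Unsteady balance on liquid volume: A dh/dt = Q_in − 0.05901 √h. At steady state dh/dt = 0:
Q_in = 0.05901 √h_ss ⇒ √h_ss = 0.1237/0.05901 = 2.09625.
h_ss = 2.09625² = 4.39428 m. (Since h₀ = 9.154 m > h_ss, the level will fall toward this value.)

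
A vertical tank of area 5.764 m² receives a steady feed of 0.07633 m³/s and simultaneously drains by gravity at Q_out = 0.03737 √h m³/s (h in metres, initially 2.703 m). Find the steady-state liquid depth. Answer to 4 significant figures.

Accumulation of liquid (constant cross-section A): A dh/dt = Q_in − 0.03737 √h. At steady state dh/dt = 0:
Q_in = 0.03737 √h_ss ⇒ √h_ss = 0.07633/0.03737 = 2.04255.
h_ss = 2.04255² = 4.17200 m. (Since h₀ = 2.703 m < h_ss, the level will rise toward this value.)

4.172 m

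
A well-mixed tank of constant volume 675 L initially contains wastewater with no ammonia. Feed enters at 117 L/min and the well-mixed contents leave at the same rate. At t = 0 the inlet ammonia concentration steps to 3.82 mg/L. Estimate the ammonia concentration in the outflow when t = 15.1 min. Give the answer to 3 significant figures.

Unsteady species balance (constant V, well mixed): V dC/dt = Q(C_in − C).
So dC/dt = (C_in − C)/τ with τ = V/Q = 675/117 = 5.7692 min.
Integrating: C(t) = C_in + (C₀ − C_in) e^(−t/τ).
C(15.1) = 3.82 + (0 − 3.82)·e^(−15.1/5.7692) = 3.82 + (-3.8200)·0.072997 = 3.5412 mg/L.

3.54 mg/L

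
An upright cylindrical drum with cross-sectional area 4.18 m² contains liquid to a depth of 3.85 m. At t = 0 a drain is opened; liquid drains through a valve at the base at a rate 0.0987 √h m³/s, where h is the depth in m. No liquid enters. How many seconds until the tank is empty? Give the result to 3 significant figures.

166 s

Accumulation of liquid (constant cross-section A): A dh/dt = −0.0987 √h.
This is separable: 2 d(√h)/dt = −0.0987/A, so √h = √h₀ − (0.0987/(2A)) t.
Tank is empty when √h = 0: t_empty = 2A√h₀/0.0987.
t_empty = 2·4.18·√3.85/0.0987 = 8.3600·1.9621/0.0987 = 166.20 s.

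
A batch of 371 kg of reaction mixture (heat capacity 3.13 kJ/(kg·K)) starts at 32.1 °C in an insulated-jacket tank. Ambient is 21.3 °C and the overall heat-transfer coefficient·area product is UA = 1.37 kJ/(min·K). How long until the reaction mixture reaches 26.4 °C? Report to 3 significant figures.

Lumped-capacitance energy balance: M c_p dT/dt = UA(T_amb − T).
τ = M c_p/UA = 847.61 min; T_ss = T_amb = 21.300 °C.
T(t) = T_ss + (T₀ − T_ss)e^(−t/τ); set T = 26.4:
t = −τ ln[(T − T_ss)/(T₀ − T_ss)] = −847.61 · ln(0.47222) = 635.97 min.

636 min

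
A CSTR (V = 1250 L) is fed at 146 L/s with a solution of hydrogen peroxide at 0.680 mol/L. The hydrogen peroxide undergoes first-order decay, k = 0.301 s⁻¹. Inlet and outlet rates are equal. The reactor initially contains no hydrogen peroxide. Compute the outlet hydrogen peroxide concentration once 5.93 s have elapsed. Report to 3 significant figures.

0.174 mol/L

Species balance: V dC/dt = Q C_in − Q C − k V C.
This is linear with rate a = Q/V + k = 0.41780 s⁻¹.
C_ss = Q C_in/(Q + kV) = 0.19010 mol/L; C(t) = C_ss + (C₀ − C_ss) e^(−a t).
C(5.93) = 0.19010 + (-0.19010)·e^(−0.41780·5.93) = 0.19010 + (-0.19010)·0.083948 = 0.17414 mol/L.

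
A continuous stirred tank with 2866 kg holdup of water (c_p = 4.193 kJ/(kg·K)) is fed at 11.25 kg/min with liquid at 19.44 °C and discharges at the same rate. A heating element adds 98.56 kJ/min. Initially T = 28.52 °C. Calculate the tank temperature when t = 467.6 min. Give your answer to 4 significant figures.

22.64 °C

First-law balance (no shaft work): M c_p dT/dt = ṁ c_p (T_in − T) + 98.56.
Rearrange: dT/dt = (T_ss − T)/τ with τ = M/ṁ = 254.756 min and T_ss = T_in + Q̇/(ṁ c_p) = 21.5294 °C.
Integrating: T(t) = T_ss + (T₀ − T_ss) e^(−t/τ).
T(467.6) = 21.5294 + (6.99059)·e^(−467.6/254.756) = 21.5294 + (6.99059)·0.159536 = 22.6447 °C.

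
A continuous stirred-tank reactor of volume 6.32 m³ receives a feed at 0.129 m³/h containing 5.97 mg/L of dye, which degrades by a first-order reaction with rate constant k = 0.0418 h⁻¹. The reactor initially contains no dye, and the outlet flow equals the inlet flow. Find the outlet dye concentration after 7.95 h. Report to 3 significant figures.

0.764 mg/L

V dC/dt = Q(C_in − C) − k V C.
dC/dt = (Q/V) C_in − (Q/V + k) C; effective rate a = Q/V + k = 0.020411 + 0.0418 = 0.062211 h⁻¹.
C_ss = Q C_in/(Q + kV) = 1.9587 mg/L; C(t) = C_ss + (C₀ − C_ss) e^(−a t).
C(7.95) = 1.9587 + (-1.9587)·e^(−0.062211·7.95) = 1.9587 + (-1.9587)·0.60983 = 0.76425 mg/L.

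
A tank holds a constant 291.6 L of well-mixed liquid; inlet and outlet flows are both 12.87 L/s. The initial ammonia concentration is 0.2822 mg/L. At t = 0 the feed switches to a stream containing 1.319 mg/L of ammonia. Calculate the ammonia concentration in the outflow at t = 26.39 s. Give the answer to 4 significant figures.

0.9955 mg/L

Species balance on the tank: V dC/dt = Q(C_in − C).
Time constant τ = V/Q = 291.6/12.87 = 22.6573 s.
This is linear first-order; C(t) = C_in + (C₀ − C_in) e^(−t/τ).
C(26.39) = 1.319 + (0.2822 − 1.319)·e^(−26.39/22.6573) = 1.319 + (-1.03680)·0.312003 = 0.995516 mg/L.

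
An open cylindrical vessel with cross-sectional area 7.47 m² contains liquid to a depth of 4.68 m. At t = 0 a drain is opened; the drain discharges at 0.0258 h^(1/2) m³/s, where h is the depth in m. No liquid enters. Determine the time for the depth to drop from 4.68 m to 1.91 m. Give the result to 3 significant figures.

A dh/dt = −Q_out = −0.0258 √h.
∫ h^(−1/2) dh = −(0.0258/A) ∫ dt, giving 2√h = 2√h₀ − (0.0258/A) t.
t = 2A(√h₀ − √h)/0.0258 = 2·7.47·(√4.68 − √1.91)/0.0258
  = 14.940 × (2.1633 − 1.3820) / 0.0258 = 452.43 s.

452 s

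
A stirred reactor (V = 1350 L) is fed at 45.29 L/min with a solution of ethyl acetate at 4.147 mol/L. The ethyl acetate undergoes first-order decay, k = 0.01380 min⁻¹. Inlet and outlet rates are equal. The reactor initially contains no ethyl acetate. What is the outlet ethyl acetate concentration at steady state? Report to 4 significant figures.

V dC/dt = Q(C_in − C) − k V C.
At steady state: 0 = Q C_in − (Q + kV) C_ss, so C_ss = Q C_in/(Q + kV).
C_ss = 45.29·4.147/(45.29 + 0.01380·1350) = 187.818/63.9200 = 2.93832 mol/L.

2.938 mol/L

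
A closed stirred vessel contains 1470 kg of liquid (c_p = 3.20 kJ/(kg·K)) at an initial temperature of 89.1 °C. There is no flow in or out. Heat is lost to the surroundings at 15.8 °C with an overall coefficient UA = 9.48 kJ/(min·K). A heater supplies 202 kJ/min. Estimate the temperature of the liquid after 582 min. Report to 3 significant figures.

First-law balance (no shaft work): M c_p dT/dt = −UA(T − T_amb) + Q̇.
dT/dt = (T_ss − T)/τ with T_ss = T_amb + Q̇/UA = 15.8 + 202/9.48 = 37.108 °C, τ = M c_p/UA = 1470·3.20/9.48 = 496.20 min.
This is linear first-order; T(t) = T_ss + (T₀ − T_ss) e^(−t/τ).
T(582) = 37.108 + (51.992)·0.30947 = 53.198 °C.

53.2 °C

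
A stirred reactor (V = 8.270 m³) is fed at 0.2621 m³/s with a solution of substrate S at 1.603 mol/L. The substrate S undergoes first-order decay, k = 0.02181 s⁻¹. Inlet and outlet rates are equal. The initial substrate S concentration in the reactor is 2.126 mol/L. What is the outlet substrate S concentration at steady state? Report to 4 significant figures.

Species balance: V dC/dt = Q C_in − Q C − k V C.
Steady state (dC/dt = 0): C_ss = Q C_in/(Q + kV) = C_in/(1 + kV/Q).
C_ss = 0.2621·1.603/(0.2621 + 0.02181·8.270) = 0.420146/0.442469 = 0.949550 mol/L.

0.9496 mol/L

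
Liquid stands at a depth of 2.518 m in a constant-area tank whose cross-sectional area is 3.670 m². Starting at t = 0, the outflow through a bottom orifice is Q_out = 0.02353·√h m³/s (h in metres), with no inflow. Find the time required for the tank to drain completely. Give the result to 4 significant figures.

495.0 s

Unsteady balance on liquid volume: A dh/dt = −0.02353 √h.
Separate and integrate: 2(√h − √h₀) = −(0.02353/A) t.
Set h = 0: 2√h₀ = (0.02353/A) t_empty ⇒ t_empty = 2A√h₀/0.02353.
t_empty = 2·3.670·√2.518/0.02353 = 7.34000·1.58682/0.02353 = 494.996 s.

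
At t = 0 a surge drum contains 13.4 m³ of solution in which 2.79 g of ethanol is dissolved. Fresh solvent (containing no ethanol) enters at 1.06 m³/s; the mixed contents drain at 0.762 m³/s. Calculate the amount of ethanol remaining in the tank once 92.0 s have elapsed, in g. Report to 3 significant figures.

0.162 g

Let m(t) be the amount of ethanol. Volume: V(t) = V₀ + (Q_in − Q_out) t = 13.4 + 0.29800 t; V(92.0) = 40.816 m³.
No ethanol enters, so dm/dt = −Q_out · (m/V).
Separate: dm/m = −Q_out dt/V(t) ⇒ ln(m/m₀) = −(Q_out/(Q_in−Q_out)) ln(V/V₀).
m = m₀ (V₀/V)^(Q_out/(Q_in−Q_out)) = 2.79 × (13.4/40.816)^(2.5570) = 0.16169 g.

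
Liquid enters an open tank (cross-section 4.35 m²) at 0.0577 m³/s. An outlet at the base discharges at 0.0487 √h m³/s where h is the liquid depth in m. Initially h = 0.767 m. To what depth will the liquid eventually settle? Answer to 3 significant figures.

A dh/dt = Q_in − 0.0487 √h. Steady state requires inflow = outflow:
Q_in = 0.0487 √h_ss ⇒ √h_ss = 0.0577/0.0487 = 1.1848.
h_ss = 1.1848² = 1.4038 m. (Since h₀ = 0.767 m < h_ss, the level will rise toward this value.)

1.40 m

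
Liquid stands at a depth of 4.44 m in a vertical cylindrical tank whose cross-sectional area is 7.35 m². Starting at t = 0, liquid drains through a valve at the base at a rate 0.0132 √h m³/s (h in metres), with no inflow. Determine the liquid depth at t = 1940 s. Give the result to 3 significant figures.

With no inflow, A dh/dt = −0.0132 √h.
Separate and integrate: 2(√h − √h₀) = −(0.0132/A) t.
√h = √4.44 − 0.0132·1940/(2·7.35) = 2.1071 − 1.7420 = 0.36509.
h = 0.36509² = 0.13329 m.

0.133 m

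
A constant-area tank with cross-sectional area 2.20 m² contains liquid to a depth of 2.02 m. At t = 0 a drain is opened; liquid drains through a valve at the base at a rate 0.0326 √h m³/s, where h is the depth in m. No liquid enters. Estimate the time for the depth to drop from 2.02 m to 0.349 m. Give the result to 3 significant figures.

112 s

Unsteady balance on liquid volume: A dh/dt = −0.0326 √h.
This is separable: 2 d(√h)/dt = −0.0326/A, so √h = √h₀ − (0.0326/(2A)) t.
t = 2A(√h₀ − √h)/0.0326 = 2·2.20·(√2.02 − √0.349)/0.0326
  = 4.4000 × (1.4213 − 0.59076) / 0.0326 = 112.09 s.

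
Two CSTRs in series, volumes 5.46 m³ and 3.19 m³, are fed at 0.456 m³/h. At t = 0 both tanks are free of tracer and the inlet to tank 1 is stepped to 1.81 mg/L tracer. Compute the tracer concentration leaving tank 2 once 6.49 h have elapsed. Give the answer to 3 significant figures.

0.284 mg/L

Species balance on tank i: dCᵢ/dt = (Cᵢ₋₁ − Cᵢ)/τᵢ with τᵢ = Vᵢ/Q.
τ₁ = 5.46/0.456 = 11.974 h; τ₂ = 3.19/0.456 = 6.9956 h.
Tank 1: C₁ = C_in(1 − e^(−t/τ₁)). Tank 2 (τ₁ ≠ τ₂): C₂ = C_in[1 − (τ₁ e^(−t/τ₁) − τ₂ e^(−t/τ₂))/(τ₁ − τ₂)].
At t = 6.49: e^(−t/τ₁) = 0.58157, e^(−t/τ₂) = 0.39545.
C₂ = 1.81·[1 − (11.974·0.58157 − 6.9956·0.39545)/(4.9781)] = 1.81·0.15688 = 0.28395 mg/L.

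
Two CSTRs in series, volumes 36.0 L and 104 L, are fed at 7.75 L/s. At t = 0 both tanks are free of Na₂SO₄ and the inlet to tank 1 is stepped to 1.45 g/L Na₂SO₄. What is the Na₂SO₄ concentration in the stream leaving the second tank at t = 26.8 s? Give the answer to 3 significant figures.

Each tank obeys Vᵢ dCᵢ/dt = Q(Cᵢ₋₁ − Cᵢ), so τᵢ = Vᵢ/Q.
τ₁ = 36.0/7.75 = 4.6452 s; τ₂ = 104/7.75 = 13.419 s.
Tank 1: C₁ = C_in(1 − e^(−t/τ₁)). Tank 2 (τ₁ ≠ τ₂): C₂ = C_in[1 − (τ₁ e^(−t/τ₁) − τ₂ e^(−t/τ₂))/(τ₁ − τ₂)].
At t = 26.8: e^(−t/τ₁) = 0.0031215, e^(−t/τ₂) = 0.13573.
C₂ = 1.45·[1 − (4.6452·0.0031215 − 13.419·0.13573)/(-8.7742)] = 1.45·0.79407 = 1.1514 g/L.

1.15 g/L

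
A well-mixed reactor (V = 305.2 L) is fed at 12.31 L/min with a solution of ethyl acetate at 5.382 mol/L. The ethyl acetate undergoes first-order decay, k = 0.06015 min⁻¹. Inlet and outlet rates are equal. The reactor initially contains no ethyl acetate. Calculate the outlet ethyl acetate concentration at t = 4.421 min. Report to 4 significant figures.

0.7749 mol/L

Species balance: V dC/dt = Q C_in − Q C − k V C.
dC/dt = (Q/V) C_in − (Q/V + k) C; effective rate a = Q/V + k = 0.0403342 + 0.06015 = 0.100484 min⁻¹.
C_ss = Q C_in/(Q + kV) = 2.16033 mol/L; C(t) = C_ss + (C₀ − C_ss) e^(−a t).
C(4.421) = 2.16033 + (-2.16033)·e^(−0.100484·4.421) = 2.16033 + (-2.16033)·0.641311 = 0.774885 mol/L.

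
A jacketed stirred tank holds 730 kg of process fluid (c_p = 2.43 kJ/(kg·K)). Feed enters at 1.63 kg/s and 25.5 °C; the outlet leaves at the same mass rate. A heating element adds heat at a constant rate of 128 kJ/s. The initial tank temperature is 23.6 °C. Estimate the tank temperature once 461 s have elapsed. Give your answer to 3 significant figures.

45.6 °C

M c_p dT/dt = ṁ c_p (T_in − T) + Q̇.
Rearrange: dT/dt = (T_ss − T)/τ with τ = M/ṁ = 447.85 s and T_ss = T_in + Q̇/(ṁ c_p) = 57.816 °C.
This is linear first-order; T(t) = T_ss + (T₀ − T_ss) e^(−t/τ).
T(461) = 57.816 + (-34.216)·e^(−461/447.85) = 57.816 + (-34.216)·0.35724 = 45.593 °C.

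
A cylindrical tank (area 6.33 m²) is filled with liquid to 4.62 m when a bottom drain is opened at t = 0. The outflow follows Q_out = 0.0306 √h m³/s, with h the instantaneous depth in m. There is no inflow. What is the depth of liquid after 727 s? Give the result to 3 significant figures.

0.154 m

With no inflow, A dh/dt = −0.0306 √h.
Separate and integrate: 2(√h − √h₀) = −(0.0306/A) t.
√h = √4.62 − 0.0306·727/(2·6.33) = 2.1494 − 1.7572 = 0.39221.
h = 0.39221² = 0.15383 m.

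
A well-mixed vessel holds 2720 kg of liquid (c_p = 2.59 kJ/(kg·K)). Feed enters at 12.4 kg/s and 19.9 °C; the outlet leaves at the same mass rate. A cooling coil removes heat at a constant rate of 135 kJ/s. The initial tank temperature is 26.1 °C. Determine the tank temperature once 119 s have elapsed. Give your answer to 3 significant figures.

First-law balance (no shaft work): M c_p dT/dt = ṁ c_p (T_in − T) − 135.
τ = M/ṁ = 219.35 s; T_ss = T_in − Q̇/(ṁ c_p) = 19.9 − 135/(12.4·2.59) = 15.696 °C.
T approaches T_ss exponentially: T(t) = T_ss + (T₀ − T_ss) e^(−t/τ).
T(119) = 15.696 + (10.404)·e^(−119/219.35) = 15.696 + (10.404)·0.58129 = 21.744 °C.

21.7 °C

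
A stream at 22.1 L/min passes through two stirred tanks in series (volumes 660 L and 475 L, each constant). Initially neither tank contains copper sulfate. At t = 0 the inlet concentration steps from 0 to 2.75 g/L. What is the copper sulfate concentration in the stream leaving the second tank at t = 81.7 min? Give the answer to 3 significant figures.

2.27 g/L

Time constants: τᵢ = Vᵢ/Q for each well-mixed tank.
τ₁ = 660/22.1 = 29.864 min; τ₂ = 475/22.1 = 21.493 min.
Tank 1: C₁ = C_in(1 − e^(−t/τ₁)). Tank 2 (τ₁ ≠ τ₂): C₂ = C_in[1 − (τ₁ e^(−t/τ₁) − τ₂ e^(−t/τ₂))/(τ₁ − τ₂)].
At t = 81.7: e^(−t/τ₁) = 0.064848, e^(−t/τ₂) = 0.022344.
C₂ = 2.75·[1 − (29.864·0.064848 − 21.493·0.022344)/(8.3710)] = 2.75·0.82602 = 2.2716 g/L.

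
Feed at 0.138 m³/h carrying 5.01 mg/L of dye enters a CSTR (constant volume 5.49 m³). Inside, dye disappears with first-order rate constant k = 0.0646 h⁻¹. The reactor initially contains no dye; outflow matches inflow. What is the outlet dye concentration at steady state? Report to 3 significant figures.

Species balance: V dC/dt = Q C_in − Q C − k V C.
Steady state (dC/dt = 0): C_ss = Q C_in/(Q + kV) = C_in/(1 + kV/Q).
C_ss = 0.138·5.01/(0.138 + 0.0646·5.49) = 0.69138/0.49265 = 1.4034 mg/L.

1.40 mg/L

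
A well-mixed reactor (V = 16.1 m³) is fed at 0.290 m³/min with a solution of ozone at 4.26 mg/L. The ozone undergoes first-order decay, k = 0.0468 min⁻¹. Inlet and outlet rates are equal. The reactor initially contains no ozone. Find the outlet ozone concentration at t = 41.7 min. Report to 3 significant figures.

1.10 mg/L

Species balance: V dC/dt = Q C_in − Q C − k V C.
This is linear with rate a = Q/V + k = 0.064812 min⁻¹.
C_ss = Q C_in/(Q + kV) = 1.1839 mg/L; C(t) = C_ss + (C₀ − C_ss) e^(−a t).
C(41.7) = 1.1839 + (-1.1839)·e^(−0.064812·41.7) = 1.1839 + (-1.1839)·0.067026 = 1.1046 mg/L.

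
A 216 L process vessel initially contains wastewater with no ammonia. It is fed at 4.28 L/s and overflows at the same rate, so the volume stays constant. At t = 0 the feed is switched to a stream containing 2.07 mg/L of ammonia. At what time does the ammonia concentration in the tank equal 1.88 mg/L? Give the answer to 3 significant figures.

121 s

Species balance: V dC/dt = Q(C_in − C) ⇒ τ = V/Q = 50.467 s.
C(t) = C_in + (C₀ − C_in) e^(−t/τ). Set C = 1.88 and solve for t:
e^(−t/τ) = (C − C_in)/(C₀ − C_in) = (1.88 − 2.07)/(0 − 2.07) = 0.091787
t = −τ ln(…) = 50.467 × 2.3883 = 120.53 s.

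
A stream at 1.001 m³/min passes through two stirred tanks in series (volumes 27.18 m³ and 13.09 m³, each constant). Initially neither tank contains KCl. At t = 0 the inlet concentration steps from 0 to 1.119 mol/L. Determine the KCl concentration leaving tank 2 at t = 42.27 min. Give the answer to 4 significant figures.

0.7049 mol/L

Time constants: τᵢ = Vᵢ/Q for each well-mixed tank.
τ₁ = 27.18/1.001 = 27.1528 min; τ₂ = 13.09/1.001 = 13.0769 min.
Tank 1: C₁ = C_in(1 − e^(−t/τ₁)). Tank 2 (τ₁ ≠ τ₂): C₂ = C_in[1 − (τ₁ e^(−t/τ₁) − τ₂ e^(−t/τ₂))/(τ₁ − τ₂)].
At t = 42.27: e^(−t/τ₁) = 0.210822, e^(−t/τ₂) = 0.0394622.
C₂ = 1.119·[1 − (27.1528·0.210822 − 13.0769·0.0394622)/(14.0759)] = 1.119·0.629981 = 0.704948 mol/L.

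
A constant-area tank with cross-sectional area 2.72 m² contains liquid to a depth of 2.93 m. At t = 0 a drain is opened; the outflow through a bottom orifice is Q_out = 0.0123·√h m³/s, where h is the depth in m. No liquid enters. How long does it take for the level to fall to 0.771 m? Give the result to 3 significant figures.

369 s

A dh/dt = −Q_out = −0.0123 √h.
Separate and integrate: 2(√h − √h₀) = −(0.0123/A) t.
t = 2A(√h₀ − √h)/0.0123 = 2·2.72·(√2.93 − √0.771)/0.0123
  = 5.4400 × (1.7117 − 0.87807) / 0.0123 = 368.71 s.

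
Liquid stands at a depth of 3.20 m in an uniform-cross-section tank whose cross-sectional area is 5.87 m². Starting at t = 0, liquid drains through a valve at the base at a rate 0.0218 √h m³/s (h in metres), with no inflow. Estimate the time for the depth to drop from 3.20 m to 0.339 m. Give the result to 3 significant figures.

With no inflow, A dh/dt = −0.0218 √h.
This is separable: 2 d(√h)/dt = −0.0218/A, so √h = √h₀ − (0.0218/(2A)) t.
t = 2A(√h₀ − √h)/0.0218 = 2·5.87·(√3.20 − √0.339)/0.0218
  = 11.740 × (1.7889 − 0.58224) / 0.0218 = 649.80 s.

650 s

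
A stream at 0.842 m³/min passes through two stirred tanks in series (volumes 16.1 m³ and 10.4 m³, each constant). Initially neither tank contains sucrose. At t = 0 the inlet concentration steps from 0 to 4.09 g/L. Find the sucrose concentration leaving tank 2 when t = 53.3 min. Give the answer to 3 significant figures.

3.48 g/L

Species balance on tank i: dCᵢ/dt = (Cᵢ₋₁ − Cᵢ)/τᵢ with τᵢ = Vᵢ/Q.
τ₁ = 16.1/0.842 = 19.121 min; τ₂ = 10.4/0.842 = 12.352 min.
Tank 1: C₁ = C_in(1 − e^(−t/τ₁)). Tank 2 (τ₁ ≠ τ₂): C₂ = C_in[1 − (τ₁ e^(−t/τ₁) − τ₂ e^(−t/τ₂))/(τ₁ − τ₂)].
At t = 53.3: e^(−t/τ₁) = 0.061576, e^(−t/τ₂) = 0.013363.
C₂ = 4.09·[1 − (19.121·0.061576 − 12.352·0.013363)/(6.7696)] = 4.09·0.85046 = 3.4784 g/L.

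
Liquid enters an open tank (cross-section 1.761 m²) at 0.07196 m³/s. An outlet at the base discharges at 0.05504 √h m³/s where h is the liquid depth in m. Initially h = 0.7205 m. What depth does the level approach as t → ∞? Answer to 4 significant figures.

Unsteady balance on liquid volume: A dh/dt = Q_in − 0.05504 √h. At steady state dh/dt = 0:
Q_in = 0.05504 √h_ss ⇒ √h_ss = 0.07196/0.05504 = 1.30741.
h_ss = 1.30741² = 1.70933 m. (Since h₀ = 0.7205 m < h_ss, the level will rise toward this value.)

1.709 m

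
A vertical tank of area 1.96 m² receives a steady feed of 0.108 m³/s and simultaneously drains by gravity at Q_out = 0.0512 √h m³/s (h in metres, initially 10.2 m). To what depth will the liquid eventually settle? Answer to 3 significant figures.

Mass balance (ρ constant): A dh/dt = Q_in − 0.0512 √h. At steady state dh/dt = 0:
Q_in = 0.0512 √h_ss ⇒ √h_ss = 0.108/0.0512 = 2.1094.
h_ss = 2.1094² = 4.4495 m. (Since h₀ = 10.2 m > h_ss, the level will fall toward this value.)

4.45 m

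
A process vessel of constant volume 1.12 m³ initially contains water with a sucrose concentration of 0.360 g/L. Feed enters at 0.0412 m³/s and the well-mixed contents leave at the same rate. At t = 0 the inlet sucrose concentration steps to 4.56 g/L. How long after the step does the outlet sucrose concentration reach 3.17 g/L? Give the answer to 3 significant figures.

Transient balance on the dissolved component: V dC/dt = Q(C_in − C), so τ = V/Q = 27.184 s.
C(t) = C_in + (C₀ − C_in) e^(−t/τ). Set C = 3.17 and solve for t:
e^(−t/τ) = (C − C_in)/(C₀ − C_in) = (3.17 − 4.56)/(0.360 − 4.56) = 0.33095
t = −τ ln(…) = 27.184 × 1.1058 = 30.060 s.

30.1 s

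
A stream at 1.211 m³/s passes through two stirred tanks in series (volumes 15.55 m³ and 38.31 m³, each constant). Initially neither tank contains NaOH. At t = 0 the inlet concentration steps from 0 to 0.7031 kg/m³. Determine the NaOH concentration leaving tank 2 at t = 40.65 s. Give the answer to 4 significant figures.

0.3959 kg/m³

Each tank obeys Vᵢ dCᵢ/dt = Q(Cᵢ₋₁ − Cᵢ), so τᵢ = Vᵢ/Q.
τ₁ = 15.55/1.211 = 12.8406 s; τ₂ = 38.31/1.211 = 31.6350 s.
Tank 1: C₁ = C_in(1 − e^(−t/τ₁)). Tank 2 (τ₁ ≠ τ₂): C₂ = C_in[1 − (τ₁ e^(−t/τ₁) − τ₂ e^(−t/τ₂))/(τ₁ − τ₂)].
At t = 40.65: e^(−t/τ₁) = 0.0421832, e^(−t/τ₂) = 0.276659.
C₂ = 0.7031·[1 − (12.8406·0.0421832 − 31.6350·0.276659)/(-18.7944)] = 0.7031·0.563143 = 0.395946 kg/m³.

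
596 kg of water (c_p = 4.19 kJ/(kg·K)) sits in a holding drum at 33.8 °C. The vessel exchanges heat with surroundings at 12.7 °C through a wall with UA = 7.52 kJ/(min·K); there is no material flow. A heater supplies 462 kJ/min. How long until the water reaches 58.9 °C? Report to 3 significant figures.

Lumped-capacitance energy balance: M c_p dT/dt = UA(T_amb − T) + Q̇.
τ = M c_p/UA = 332.08 min; T_ss = T_amb + Q̇/UA = 12.7 + 462/7.52 = 74.136 °C.
T(t) = T_ss + (T₀ − T_ss)e^(−t/τ); set T = 58.9:
t = −τ ln[(T − T_ss)/(T₀ − T_ss)] = −332.08 · ln(0.37773) = 323.31 min.

323 min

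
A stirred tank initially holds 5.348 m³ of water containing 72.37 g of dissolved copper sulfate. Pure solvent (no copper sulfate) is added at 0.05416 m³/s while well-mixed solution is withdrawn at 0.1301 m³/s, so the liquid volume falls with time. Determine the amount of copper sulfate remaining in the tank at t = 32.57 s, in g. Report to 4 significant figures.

24.98 g

Let m(t) be the amount of copper sulfate. Volume: V(t) = V₀ + (Q_in − Q_out) t = 5.348 − 0.0759400 t; V(32.57) = 2.87463 m³.
Solute balance: dm/dt = 0 − Q_out C = −Q_out m/V(t).
dm/m = −Q_out dt/(V₀ − 0.0759400 t); integrating gives ln(m/m₀) = −(Q_out/(Q_in−Q_out)) ln(V/V₀).
m = m₀ (V₀/V)^(Q_out/(Q_in−Q_out)) = 72.37 × (5.348/2.87463)^(-1.71319) = 24.9842 g.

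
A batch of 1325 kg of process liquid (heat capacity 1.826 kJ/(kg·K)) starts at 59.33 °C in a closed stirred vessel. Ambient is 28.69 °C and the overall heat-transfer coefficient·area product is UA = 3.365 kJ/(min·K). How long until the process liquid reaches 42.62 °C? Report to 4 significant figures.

M c_p dT/dt = −UA(T − T_amb).
τ = M c_p/UA = 719.004 min; T_ss = T_amb = 28.6900 °C.
T(t) = T_ss + (T₀ − T_ss)e^(−t/τ); set T = 42.62:
t = −τ ln[(T − T_ss)/(T₀ − T_ss)] = −719.004 · ln(0.454634) = 566.764 min.

566.8 min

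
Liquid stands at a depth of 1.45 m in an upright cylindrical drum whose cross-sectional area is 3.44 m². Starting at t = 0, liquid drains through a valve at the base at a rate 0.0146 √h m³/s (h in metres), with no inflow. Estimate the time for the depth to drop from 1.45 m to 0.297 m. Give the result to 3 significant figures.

A dh/dt = −Q_out = −0.0146 √h.
∫ h^(−1/2) dh = −(0.0146/A) ∫ dt, giving 2√h = 2√h₀ − (0.0146/A) t.
t = 2A(√h₀ − √h)/0.0146 = 2·3.44·(√1.45 − √0.297)/0.0146
  = 6.8800 × (1.2042 − 0.54498) / 0.0146 = 310.63 s.

311 s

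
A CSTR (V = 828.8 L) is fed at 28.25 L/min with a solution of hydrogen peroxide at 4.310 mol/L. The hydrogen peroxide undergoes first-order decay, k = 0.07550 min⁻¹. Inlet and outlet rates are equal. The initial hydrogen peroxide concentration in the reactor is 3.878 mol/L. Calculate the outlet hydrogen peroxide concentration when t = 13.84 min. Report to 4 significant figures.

1.897 mol/L

Species balance: V dC/dt = Q C_in − Q C − k V C.
This is linear with rate a = Q/V + k = 0.109585 min⁻¹.
C_ss = Q C_in/(Q + kV) = 1.34058 mol/L; C(t) = C_ss + (C₀ − C_ss) e^(−a t).
C(13.84) = 1.34058 + (2.53742)·e^(−0.109585·13.84) = 1.34058 + (2.53742)·0.219443 = 1.89740 mol/L.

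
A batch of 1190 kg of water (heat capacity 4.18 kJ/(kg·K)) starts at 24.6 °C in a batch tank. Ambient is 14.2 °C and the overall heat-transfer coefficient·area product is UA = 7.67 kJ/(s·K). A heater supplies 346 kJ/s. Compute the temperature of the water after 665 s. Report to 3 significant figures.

46.9 °C

Unsteady energy balance on the tank contents: M c_p dT/dt = −UA(T − T_amb) + Q̇.
dT/dt = (T_ss − T)/τ with T_ss = T_amb + Q̇/UA = 14.2 + 346/7.67 = 59.311 °C, τ = M c_p/UA = 1190·4.18/7.67 = 648.53 s.
Solution: T(t) = T_ss + (T₀ − T_ss) e^(−t/τ).
T(665) = 59.311 + (-34.711)·0.35865 = 46.862 °C.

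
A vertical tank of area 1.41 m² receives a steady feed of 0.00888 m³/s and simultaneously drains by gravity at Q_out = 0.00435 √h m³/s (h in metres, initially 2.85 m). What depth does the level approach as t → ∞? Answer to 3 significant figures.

Accumulation of liquid (constant cross-section A): A dh/dt = Q_in − 0.00435 √h. At steady state dh/dt = 0:
Q_in = 0.00435 √h_ss ⇒ √h_ss = 0.00888/0.00435 = 2.0414.
h_ss = 2.0414² = 4.1672 m. (Since h₀ = 2.85 m < h_ss, the level will rise toward this value.)

4.17 m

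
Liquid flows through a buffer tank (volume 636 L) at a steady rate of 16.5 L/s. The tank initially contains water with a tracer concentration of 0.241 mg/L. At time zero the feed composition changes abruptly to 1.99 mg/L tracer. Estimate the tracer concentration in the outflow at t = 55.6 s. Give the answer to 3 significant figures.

1.58 mg/L

Species balance on the tank: V dC/dt = Q(C_in − C).
Rewrite as dC/dt + C/τ = C_in/τ, τ = V/Q = 38.545 s.
Integrating: C(t) = C_in + (C₀ − C_in) e^(−t/τ).
C(55.6) = 1.99 + (0.241 − 1.99)·e^(−55.6/38.545) = 1.99 + (-1.7490)·0.23635 = 1.5766 mg/L.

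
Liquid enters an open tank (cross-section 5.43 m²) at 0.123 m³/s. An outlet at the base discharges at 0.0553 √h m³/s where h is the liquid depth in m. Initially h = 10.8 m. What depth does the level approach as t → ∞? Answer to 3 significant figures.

A dh/dt = Q_in − 0.0553 √h. Steady state requires inflow = outflow:
Q_in = 0.0553 √h_ss ⇒ √h_ss = 0.123/0.0553 = 2.2242.
h_ss = 2.2242² = 4.9472 m. (Since h₀ = 10.8 m > h_ss, the level will fall toward this value.)

4.95 m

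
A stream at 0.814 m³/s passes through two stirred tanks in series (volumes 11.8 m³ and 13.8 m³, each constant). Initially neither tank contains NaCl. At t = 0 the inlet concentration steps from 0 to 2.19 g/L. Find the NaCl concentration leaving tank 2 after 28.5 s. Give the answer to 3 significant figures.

Each tank obeys Vᵢ dCᵢ/dt = Q(Cᵢ₋₁ − Cᵢ), so τᵢ = Vᵢ/Q.
τ₁ = 11.8/0.814 = 14.496 s; τ₂ = 13.8/0.814 = 16.953 s.
Tank 1: C₁ = C_in(1 − e^(−t/τ₁)). Tank 2 (τ₁ ≠ τ₂): C₂ = C_in[1 − (τ₁ e^(−t/τ₁) − τ₂ e^(−t/τ₂))/(τ₁ − τ₂)].
At t = 28.5: e^(−t/τ₁) = 0.14001, e^(−t/τ₂) = 0.18617.
C₂ = 2.19·[1 − (14.496·0.14001 − 16.953·0.18617)/(-2.4570)] = 2.19·0.54150 = 1.1859 g/L.

1.19 g/L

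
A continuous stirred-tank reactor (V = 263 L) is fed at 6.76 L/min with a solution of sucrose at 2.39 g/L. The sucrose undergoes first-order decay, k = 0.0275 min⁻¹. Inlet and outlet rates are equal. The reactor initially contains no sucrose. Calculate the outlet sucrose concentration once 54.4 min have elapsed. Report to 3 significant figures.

1.09 g/L

Species balance: V dC/dt = Q C_in − Q C − k V C.
This is linear with rate a = Q/V + k = 0.053203 min⁻¹.
C_ss = Q C_in/(Q + kV) = 1.1546 g/L; C(t) = C_ss + (C₀ − C_ss) e^(−a t).
C(54.4) = 1.1546 + (-1.1546)·e^(−0.053203·54.4) = 1.1546 + (-1.1546)·0.055340 = 1.0907 g/L.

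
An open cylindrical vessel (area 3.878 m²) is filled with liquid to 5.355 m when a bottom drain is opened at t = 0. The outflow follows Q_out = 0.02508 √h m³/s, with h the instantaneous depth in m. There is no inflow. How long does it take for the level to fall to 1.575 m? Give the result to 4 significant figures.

With no inflow, A dh/dt = −0.02508 √h.
∫ h^(−1/2) dh = −(0.02508/A) ∫ dt, giving 2√h = 2√h₀ − (0.02508/A) t.
t = 2A(√h₀ − √h)/0.02508 = 2·3.878·(√5.355 − √1.575)/0.02508
  = 7.75600 × (2.31409 − 1.25499) / 0.02508 = 327.526 s.

327.5 s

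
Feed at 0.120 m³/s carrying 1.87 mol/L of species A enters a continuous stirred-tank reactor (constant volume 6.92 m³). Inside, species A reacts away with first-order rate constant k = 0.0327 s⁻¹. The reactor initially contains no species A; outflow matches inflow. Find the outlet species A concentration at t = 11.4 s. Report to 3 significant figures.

0.282 mol/L

Accumulation = in − out − consumed: V dC/dt = Q C_in − Q C − k V C.
dC/dt = (Q/V) C_in − (Q/V + k) C; effective rate a = Q/V + k = 0.017341 + 0.0327 = 0.050041 s⁻¹.
C_ss = Q C_in/(Q + kV) = 0.64802 mol/L; C(t) = C_ss + (C₀ − C_ss) e^(−a t).
C(11.4) = 0.64802 + (-0.64802)·e^(−0.050041·11.4) = 0.64802 + (-0.64802)·0.56526 = 0.28172 mol/L.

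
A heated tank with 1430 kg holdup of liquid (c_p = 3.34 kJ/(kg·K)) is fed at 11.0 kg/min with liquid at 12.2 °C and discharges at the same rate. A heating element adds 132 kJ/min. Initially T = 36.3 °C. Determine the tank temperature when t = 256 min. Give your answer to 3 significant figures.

M c_p dT/dt = ṁ c_p (T_in − T) + Q̇.
τ = M/ṁ = 130.00 min; T_ss = T_in + Q̇/(ṁ c_p) = 12.2 + 132/(11.0·3.34) = 15.793 °C.
Solution: T(t) = T_ss + (T₀ − T_ss) e^(−t/τ).
T(256) = 15.793 + (20.507)·e^(−256/130.00) = 15.793 + (20.507)·0.13956 = 18.655 °C.

18.7 °C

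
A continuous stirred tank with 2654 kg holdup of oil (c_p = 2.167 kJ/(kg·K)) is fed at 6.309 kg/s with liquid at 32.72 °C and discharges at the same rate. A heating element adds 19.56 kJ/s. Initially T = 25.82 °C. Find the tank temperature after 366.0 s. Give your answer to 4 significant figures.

30.66 °C

Heat balance on the well-mixed liquid: M c_p dT/dt = ṁ c_p (T_in − T) + 19.56.
Rearrange: dT/dt = (T_ss − T)/τ with τ = M/ṁ = 420.669 s and T_ss = T_in + Q̇/(ṁ c_p) = 34.1507 °C.
Solution: T(t) = T_ss + (T₀ − T_ss) e^(−t/τ).
T(366.0) = 34.1507 + (-8.33070)·e^(−366.0/420.669) = 34.1507 + (-8.33070)·0.418934 = 30.6607 °C.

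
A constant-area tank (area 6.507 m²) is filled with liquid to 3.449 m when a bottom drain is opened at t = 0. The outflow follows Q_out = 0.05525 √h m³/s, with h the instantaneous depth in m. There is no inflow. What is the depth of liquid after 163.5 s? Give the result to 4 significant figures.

With no inflow, A dh/dt = −0.05525 √h.
∫ h^(−1/2) dh = −(0.05525/A) ∫ dt, giving 2√h = 2√h₀ − (0.05525/A) t.
√h = √3.449 − 0.05525·163.5/(2·6.507) = 1.85715 − 0.694127 = 1.16302.
h = 1.16302² = 1.35262 m.

1.353 m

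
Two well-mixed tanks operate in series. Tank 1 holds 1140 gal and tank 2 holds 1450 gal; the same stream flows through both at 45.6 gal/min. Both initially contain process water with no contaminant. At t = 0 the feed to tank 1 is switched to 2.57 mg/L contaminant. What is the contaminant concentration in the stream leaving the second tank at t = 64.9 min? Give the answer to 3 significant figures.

Species balance on tank i: dCᵢ/dt = (Cᵢ₋₁ − Cᵢ)/τᵢ with τᵢ = Vᵢ/Q.
τ₁ = 1140/45.6 = 25.000 min; τ₂ = 1450/45.6 = 31.798 min.
Tank 1: C₁ = C_in(1 − e^(−t/τ₁)). Tank 2 (τ₁ ≠ τ₂): C₂ = C_in[1 − (τ₁ e^(−t/τ₁) − τ₂ e^(−t/τ₂))/(τ₁ − τ₂)].
At t = 64.9: e^(−t/τ₁) = 0.074571, e^(−t/τ₂) = 0.12990.
C₂ = 2.57·[1 − (25.000·0.074571 − 31.798·0.12990)/(-6.7982)] = 2.57·0.66663 = 1.7133 mg/L.

1.71 mg/L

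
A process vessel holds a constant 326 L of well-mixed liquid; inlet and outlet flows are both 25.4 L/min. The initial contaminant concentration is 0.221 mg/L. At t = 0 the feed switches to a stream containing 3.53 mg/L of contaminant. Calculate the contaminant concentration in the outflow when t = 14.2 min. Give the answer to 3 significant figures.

2.44 mg/L

Mass balance on the solute (V constant): V dC/dt = Q(C_in − C).
Time constant τ = V/Q = 326/25.4 = 12.835 min.
Solution: C(t) = C_in + (C₀ − C_in) e^(−t/τ).
C(14.2) = 3.53 + (0.221 − 3.53)·e^(−14.2/12.835) = 3.53 + (-3.3090)·0.33075 = 2.4355 mg/L.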